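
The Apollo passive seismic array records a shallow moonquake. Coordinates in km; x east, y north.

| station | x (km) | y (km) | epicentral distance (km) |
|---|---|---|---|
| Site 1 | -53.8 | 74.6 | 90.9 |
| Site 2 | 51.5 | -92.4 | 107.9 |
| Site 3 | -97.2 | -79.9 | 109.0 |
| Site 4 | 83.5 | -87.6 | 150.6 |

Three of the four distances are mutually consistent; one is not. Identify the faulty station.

Site 4

Solve using three stations at a time. Using Site 1, Site 2, Site 3 (subtract circle equations pairwise → linear system) gives (x, y) ≈ (-15.5, -7.8).
Distances from that point to each station vs reported:
  Site 1: calculated 90.9 vs reported 90.9 → residual 0.0 km
  Site 2: calculated 107.9 vs reported 107.9 → residual 0.0 km
  Site 3: calculated 109.0 vs reported 109.0 → residual 0.0 km
  Site 4: calculated 127.1 vs reported 150.6 → residual 23.5 km
Site 1, Site 2, Site 3 are mutually consistent (residuals ≈ 0); Site 4 is off by 23.5 km.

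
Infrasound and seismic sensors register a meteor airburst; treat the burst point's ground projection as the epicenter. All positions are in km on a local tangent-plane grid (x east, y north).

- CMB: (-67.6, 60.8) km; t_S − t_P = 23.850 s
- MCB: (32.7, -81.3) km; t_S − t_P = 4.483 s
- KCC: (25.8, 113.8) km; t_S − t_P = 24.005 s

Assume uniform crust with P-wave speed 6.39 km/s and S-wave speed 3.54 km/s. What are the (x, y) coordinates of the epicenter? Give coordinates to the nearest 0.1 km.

Distance from S−P lag: d = Δt · v_P v_S / (v_P − v_S) = Δt · (6.39·3.54)/(6.39−3.54) ≈ 7.9371·Δt.
So d_CMB = 189.30, d_MCB = 35.58, d_KCC = 190.53 km.
Circle about each station: (x + 67.6)² + (y − 60.8)² = 189.30²; (x − 32.7)² + (y + 81.3)² = 35.58²; (x − 25.8)² + (y − 113.8)² = 190.53².
Subtracting the CMB equation from the MCB and KCC equations removes the quadratic terms:
200.6 x − 284.2 y = 33981.13
186.8 x + 106.0 y = 4882.49
Solving the 2×2 system: x ≈ 67.1, y ≈ -72.2 km.
Check against CMB (with the unrounded x, y): √((x + 67.6)²+(y − 60.8)²) = 189.30 ≈ 189.30 km. ✓

x ≈ 67.1 km, y ≈ -72.2 km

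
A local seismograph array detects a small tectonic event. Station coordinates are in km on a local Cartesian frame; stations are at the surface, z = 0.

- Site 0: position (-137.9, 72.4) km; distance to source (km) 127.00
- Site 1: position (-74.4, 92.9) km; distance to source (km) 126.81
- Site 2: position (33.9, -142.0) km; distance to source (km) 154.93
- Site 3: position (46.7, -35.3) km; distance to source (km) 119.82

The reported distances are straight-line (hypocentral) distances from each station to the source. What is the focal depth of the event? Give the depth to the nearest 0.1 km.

Each station gives a sphere (x−x_i)² + (y−y_i)² + z² = d_i² (stations at z=0).
Subtracting the Site 0 sphere from Site 1 and Site 2: z² cancels, leaving linear equations in x and y:
127.0 x + 41.0 y = -10044.18
343.6 x − 428.8 y = -10819.26
Solving: x ≈ -69.305, y ≈ -30.303 km (keep extra digits for the depth step; rounded: -69.3, -30.3).
Then from the Site 0 sphere: z² = 127.00² − (x + 137.9)² − (y − 72.4)² with x = -69.305, y = -30.303, so z ≈ 29.594 ≈ 29.6 km.

29.6 km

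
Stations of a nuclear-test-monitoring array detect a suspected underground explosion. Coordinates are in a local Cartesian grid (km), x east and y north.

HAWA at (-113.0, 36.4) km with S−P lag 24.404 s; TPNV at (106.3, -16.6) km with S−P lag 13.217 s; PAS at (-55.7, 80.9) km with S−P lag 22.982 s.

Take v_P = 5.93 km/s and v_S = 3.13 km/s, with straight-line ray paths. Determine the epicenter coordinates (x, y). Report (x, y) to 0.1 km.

(24.7, -48.5)

Distance from S−P lag: d = Δt · v_P v_S / (v_P − v_S) = Δt · (5.93·3.13)/(5.93−3.13) ≈ 6.6289·Δt.
So d_HAWA = 161.77, d_TPNV = 87.61, d_PAS = 152.35 km.
Circle about each station: (x + 113.0)² + (y − 36.4)² = 161.77²; (x − 106.3)² + (y + 16.6)² = 87.61²; (x + 55.7)² + (y − 80.9)² = 152.35².
Subtracting pairs of circle equations eliminates x²+y² and gives linear equations (the radical axes):
438.6 x − 106.0 y = 15975.31
114.6 x + 89.0 y = -1487.65
Solving the 2×2 system: x ≈ 24.7, y ≈ -48.5 km.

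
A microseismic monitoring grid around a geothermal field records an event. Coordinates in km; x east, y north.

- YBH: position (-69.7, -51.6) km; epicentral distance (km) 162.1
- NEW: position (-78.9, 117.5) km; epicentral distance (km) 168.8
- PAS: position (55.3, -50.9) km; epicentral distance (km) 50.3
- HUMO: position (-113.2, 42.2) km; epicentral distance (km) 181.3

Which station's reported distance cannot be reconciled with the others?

PAS

Solve using three stations at a time. Using YBH, NEW, HUMO (subtract circle equations pairwise → linear system) gives (x, y) ≈ (68.1, 34.1).
Distances from that point to each station vs reported:
  YBH: calculated 162.3 vs reported 162.1 → residual 0.2 km
  NEW: calculated 169.0 vs reported 168.8 → residual 0.2 km
  PAS: calculated 86.0 vs reported 50.3 → residual 35.7 km
  HUMO: calculated 181.5 vs reported 181.3 → residual 0.2 km
YBH, NEW, HUMO are mutually consistent (residuals ≈ 0); PAS is off by 35.7 km.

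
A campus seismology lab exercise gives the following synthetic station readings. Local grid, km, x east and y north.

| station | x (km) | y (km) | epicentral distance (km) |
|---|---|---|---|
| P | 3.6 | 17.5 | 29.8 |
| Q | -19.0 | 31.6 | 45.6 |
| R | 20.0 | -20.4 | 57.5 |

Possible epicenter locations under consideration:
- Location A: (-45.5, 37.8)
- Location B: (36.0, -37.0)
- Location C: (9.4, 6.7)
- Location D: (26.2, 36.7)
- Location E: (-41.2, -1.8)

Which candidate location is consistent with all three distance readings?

For each candidate, compare |candidate − station| to the reported distance:
Location A: residuals P 23.3, Q 18.4, R 30.1 → max 30.1 km
Location B: residuals P 33.6, Q 42.3, R 34.4 → max 42.3 km
Location C: residuals P 17.5, Q 7.8, R 28.4 → max 28.4 km
Location D: residuals P 0.1, Q 0.1, R 0.1 → max 0.1 km
Location E: residuals P 19.0, Q 5.5, R 6.5 → max 19.0 km
Only Location D has all residuals ≈ 0.

Location D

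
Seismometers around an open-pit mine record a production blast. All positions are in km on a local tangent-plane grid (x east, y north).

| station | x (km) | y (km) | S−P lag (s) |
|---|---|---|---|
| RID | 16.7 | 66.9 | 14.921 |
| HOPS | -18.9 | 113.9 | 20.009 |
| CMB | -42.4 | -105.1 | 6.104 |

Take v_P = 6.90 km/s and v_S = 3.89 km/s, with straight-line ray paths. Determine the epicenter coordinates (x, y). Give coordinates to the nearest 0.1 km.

Distance from S−P lag: d = Δt · v_P v_S / (v_P − v_S) = Δt · (6.90·3.89)/(6.90−3.89) ≈ 8.9173·Δt.
So d_RID = 133.05, d_HOPS = 178.43, d_CMB = 54.43 km.
Circle about each station: (x − 16.7)² + (y − 66.9)² = 133.05²; (x + 18.9)² + (y − 113.9)² = 178.43²; (x + 42.4)² + (y + 105.1)² = 54.43².
Subtracting pairs of circle equations eliminates x²+y² and gives linear equations (the radical axes):
-71.2 x + 94.0 y = -5559.04
-118.2 x − 344.0 y = 22828.95
Solving the 2×2 system: x ≈ -6.6, y ≈ -64.1 km.

(-6.6, -64.1)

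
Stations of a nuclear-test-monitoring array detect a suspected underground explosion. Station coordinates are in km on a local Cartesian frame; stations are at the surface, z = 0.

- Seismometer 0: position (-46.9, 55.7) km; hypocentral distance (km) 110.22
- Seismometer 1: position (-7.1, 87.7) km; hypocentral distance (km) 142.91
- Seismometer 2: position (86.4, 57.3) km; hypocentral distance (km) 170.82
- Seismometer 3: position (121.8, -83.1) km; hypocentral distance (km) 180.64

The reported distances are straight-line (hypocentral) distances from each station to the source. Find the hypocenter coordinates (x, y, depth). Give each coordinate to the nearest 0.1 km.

(-43.0, -37.7, 58.4)

Each station gives a sphere (x−x_i)² + (y−y_i)² + z² = d_i² (stations at z=0).
Subtracting the Seismometer 0 sphere from Seismometer 1 and Seismometer 2: z² cancels, leaving linear equations in x and y:
79.6 x + 64.0 y = -5835.22
266.6 x + 3.2 y = -11584.87
Solving: x ≈ -43.002, y ≈ -37.692 km (keep extra digits for the depth step; rounded: -43.0, -37.7).
Then from the Seismometer 0 sphere: z² = 110.22² − (x + 46.9)² − (y − 55.7)² with x = -43.002, y = -37.692, so z ≈ 58.405 ≈ 58.4 km.
Check against Seismometer 3 (with the unrounded solution): distance 180.65 ≈ 180.64 km. ✓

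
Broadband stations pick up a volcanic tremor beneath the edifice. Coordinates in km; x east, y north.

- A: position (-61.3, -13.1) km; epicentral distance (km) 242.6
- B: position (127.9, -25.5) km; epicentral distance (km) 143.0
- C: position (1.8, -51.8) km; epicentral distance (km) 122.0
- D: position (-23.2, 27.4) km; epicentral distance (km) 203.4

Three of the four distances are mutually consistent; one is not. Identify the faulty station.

A

Solve using three stations at a time. Using B, C, D (subtract circle equations pairwise → linear system) gives (x, y) ≈ (67.0, -154.9).
Distances from that point to each station vs reported:
  A: calculated 191.2 vs reported 242.6 → residual 51.4 km
  B: calculated 143.0 vs reported 143.0 → residual 0.0 km
  C: calculated 122.0 vs reported 122.0 → residual 0.0 km
  D: calculated 203.4 vs reported 203.4 → residual 0.0 km
B, C, D are mutually consistent (residuals ≈ 0); A is off by 51.4 km.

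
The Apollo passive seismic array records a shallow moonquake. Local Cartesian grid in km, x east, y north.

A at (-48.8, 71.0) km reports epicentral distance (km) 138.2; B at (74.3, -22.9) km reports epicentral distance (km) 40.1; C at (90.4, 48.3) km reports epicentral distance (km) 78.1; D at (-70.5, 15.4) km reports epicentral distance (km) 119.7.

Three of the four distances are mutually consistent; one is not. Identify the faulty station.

C

Solve using three stations at a time. Using A, B, D (subtract circle equations pairwise → linear system) gives (x, y) ≈ (36.9, -37.4).
Distances from that point to each station vs reported:
  A: calculated 138.2 vs reported 138.2 → residual 0.0 km
  B: calculated 40.1 vs reported 40.1 → residual 0.0 km
  C: calculated 101.0 vs reported 78.1 → residual 22.9 km
  D: calculated 119.7 vs reported 119.7 → residual 0.0 km
A, B, D are mutually consistent (residuals ≈ 0); C is off by 22.9 km.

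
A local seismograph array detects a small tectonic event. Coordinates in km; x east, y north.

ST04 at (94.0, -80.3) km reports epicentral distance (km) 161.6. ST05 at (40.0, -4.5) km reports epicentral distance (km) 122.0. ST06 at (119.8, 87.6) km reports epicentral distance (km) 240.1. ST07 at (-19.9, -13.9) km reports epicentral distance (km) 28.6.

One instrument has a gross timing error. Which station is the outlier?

ST07

Solve using three stations at a time. Using ST04, ST05, ST06 (subtract circle equations pairwise → linear system) gives (x, y) ≈ (-66.7, -63.6).
Distances from that point to each station vs reported:
  ST04: calculated 161.6 vs reported 161.6 → residual 0.0 km
  ST05: calculated 122.0 vs reported 122.0 → residual 0.0 km
  ST06: calculated 240.1 vs reported 240.1 → residual 0.0 km
  ST07: calculated 68.3 vs reported 28.6 → residual 39.7 km
ST04, ST05, ST06 are mutually consistent (residuals ≈ 0); ST07 is off by 39.7 km.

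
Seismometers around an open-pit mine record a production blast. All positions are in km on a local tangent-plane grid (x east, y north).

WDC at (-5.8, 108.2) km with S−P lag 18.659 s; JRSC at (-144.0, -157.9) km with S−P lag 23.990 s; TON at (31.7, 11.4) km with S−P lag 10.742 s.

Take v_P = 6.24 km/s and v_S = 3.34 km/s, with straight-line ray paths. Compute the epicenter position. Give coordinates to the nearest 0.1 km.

Distance from S−P lag: d = Δt · v_P v_S / (v_P − v_S) = Δt · (6.24·3.34)/(6.24−3.34) ≈ 7.1868·Δt.
So d_WDC = 134.10, d_JRSC = 172.41, d_TON = 77.20 km.
Circle about each station: (x + 5.8)² + (y − 108.2)² = 134.10²; (x + 144.0)² + (y + 157.9)² = 172.41²; (x − 31.7)² + (y − 11.4)² = 77.20².
Subtracting the WDC equation from the JRSC and TON equations removes the quadratic terms:
-276.4 x − 532.2 y = 22185.13
75.0 x − 193.6 y = 1416.94
Solving the 2×2 system: x ≈ -37.9, y ≈ -22.0 km.

x ≈ -37.9 km, y ≈ -22.0 km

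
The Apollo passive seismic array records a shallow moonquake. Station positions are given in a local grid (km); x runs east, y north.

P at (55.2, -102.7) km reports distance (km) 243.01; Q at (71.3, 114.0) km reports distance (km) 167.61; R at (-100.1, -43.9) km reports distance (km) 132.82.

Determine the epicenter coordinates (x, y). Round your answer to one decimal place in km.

Circle about each station: (x − 55.2)² + (y + 102.7)² = 243.01²; (x − 71.3)² + (y − 114.0)² = 167.61²; (x + 100.1)² + (y + 43.9)² = 132.82².
Subtracting the P equation from the Q and R equations removes the quadratic terms:
32.2 x + 433.4 y = 35446.11
-310.6 x + 117.6 y = 39765.60
Solving the 2×2 system: x ≈ -94.4, y ≈ 88.8 km.
Check against P (with the unrounded x, y): √((x − 55.2)²+(y + 102.7)²) = 243.01 ≈ 243.01 km. ✓

(-94.4, 88.8)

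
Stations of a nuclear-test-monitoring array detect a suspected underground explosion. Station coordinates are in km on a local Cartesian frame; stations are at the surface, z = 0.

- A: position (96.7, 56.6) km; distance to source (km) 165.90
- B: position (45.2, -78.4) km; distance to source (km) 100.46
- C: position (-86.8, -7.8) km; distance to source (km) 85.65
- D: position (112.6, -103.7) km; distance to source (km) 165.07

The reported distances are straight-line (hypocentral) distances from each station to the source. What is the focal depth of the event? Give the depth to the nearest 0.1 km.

Each station gives a sphere (x−x_i)² + (y−y_i)² + z² = d_i² (stations at z=0).
Subtracting the A sphere from B and C: z² cancels, leaving linear equations in x and y:
-103.0 x − 270.0 y = 13065.75
-367.0 x − 128.8 y = 15227.52
Solving: x ≈ -28.297, y ≈ -37.597 km (keep extra digits for the depth step; rounded: -28.3, -37.6).
Then from the A sphere: z² = 165.90² − (x − 96.7)² − (y − 56.6)² with x = -28.297, y = -37.597, so z ≈ 55.004 ≈ 55.0 km.

z ≈ 55.0 km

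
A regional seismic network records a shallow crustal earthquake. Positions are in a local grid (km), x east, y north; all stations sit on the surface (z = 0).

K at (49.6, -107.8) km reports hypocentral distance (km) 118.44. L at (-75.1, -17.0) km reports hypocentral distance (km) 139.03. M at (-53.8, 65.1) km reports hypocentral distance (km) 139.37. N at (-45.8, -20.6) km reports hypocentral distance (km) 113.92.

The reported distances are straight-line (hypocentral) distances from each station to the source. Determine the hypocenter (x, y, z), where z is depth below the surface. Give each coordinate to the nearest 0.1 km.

x ≈ 49.5 km, y ≈ -6.1 km, depth ≈ 60.7 km

Each station gives a sphere (x−x_i)² + (y−y_i)² + z² = d_i² (stations at z=0).
Subtracting the K sphere from L and M: z² cancels, leaving linear equations in x and y:
-249.4 x + 181.6 y = -13453.30
-206.8 x + 345.8 y = -12344.51
Solving: x ≈ 49.507, y ≈ -6.091 km (keep extra digits for the depth step; rounded: 49.5, -6.1).
Then from the K sphere: z² = 118.44² − (x − 49.6)² − (y + 107.8)² with x = 49.507, y = -6.091, so z ≈ 60.690 ≈ 60.7 km.
Check against N (with the unrounded solution): distance 113.92 ≈ 113.92 km. ✓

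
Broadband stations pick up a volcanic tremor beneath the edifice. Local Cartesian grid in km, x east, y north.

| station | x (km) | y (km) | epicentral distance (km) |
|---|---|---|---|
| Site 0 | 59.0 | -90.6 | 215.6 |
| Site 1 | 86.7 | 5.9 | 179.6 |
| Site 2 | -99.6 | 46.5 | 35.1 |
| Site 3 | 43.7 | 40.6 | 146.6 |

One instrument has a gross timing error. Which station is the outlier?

Site 3

Solve using three stations at a time. Using Site 0, Site 1, Site 2 (subtract circle equations pairwise → linear system) gives (x, y) ≈ (-79.1, 75.0).
Distances from that point to each station vs reported:
  Site 0: calculated 215.6 vs reported 215.6 → residual 0.0 km
  Site 1: calculated 179.6 vs reported 179.6 → residual 0.0 km
  Site 2: calculated 35.1 vs reported 35.1 → residual 0.0 km
  Site 3: calculated 127.5 vs reported 146.6 → residual 19.1 km
Site 0, Site 1, Site 2 are mutually consistent (residuals ≈ 0); Site 3 is off by 19.1 km.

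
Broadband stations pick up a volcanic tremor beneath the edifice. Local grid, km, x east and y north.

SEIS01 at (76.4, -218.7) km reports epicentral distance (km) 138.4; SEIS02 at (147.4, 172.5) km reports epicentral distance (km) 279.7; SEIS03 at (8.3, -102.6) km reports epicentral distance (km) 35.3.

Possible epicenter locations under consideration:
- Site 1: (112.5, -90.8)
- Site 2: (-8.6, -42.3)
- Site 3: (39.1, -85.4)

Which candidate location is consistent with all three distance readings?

Site 3

For each candidate, compare |candidate − station| to the reported distance:
Site 1: residuals SEIS01 5.5, SEIS02 14.1, SEIS03 69.6 → max 69.6 km
Site 2: residuals SEIS01 57.4, SEIS02 14.2, SEIS03 27.3 → max 57.4 km
Site 3: residuals SEIS01 0.0, SEIS02 0.0, SEIS03 0.0 → max 0.0 km
Only Site 3 has all residuals ≈ 0.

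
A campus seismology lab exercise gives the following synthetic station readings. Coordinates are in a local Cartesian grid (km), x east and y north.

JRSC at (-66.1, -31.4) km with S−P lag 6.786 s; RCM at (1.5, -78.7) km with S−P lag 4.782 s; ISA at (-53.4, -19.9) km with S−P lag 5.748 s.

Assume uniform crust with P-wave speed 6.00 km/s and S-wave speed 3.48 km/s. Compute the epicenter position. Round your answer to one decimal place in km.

(-10.7, -41.0)

Distance from S−P lag: d = Δt · v_P v_S / (v_P − v_S) = Δt · (6.00·3.48)/(6.00−3.48) ≈ 8.2857·Δt.
So d_JRSC = 56.23, d_RCM = 39.62, d_ISA = 47.63 km.
Circle about each station: (x + 66.1)² + (y + 31.4)² = 56.23²; (x − 1.5)² + (y + 78.7)² = 39.62²; (x + 53.4)² + (y + 19.9)² = 47.63².
Subtracting the JRSC equation from the RCM and ISA equations removes the quadratic terms:
135.2 x − 94.6 y = 2432.84
25.4 x + 23.0 y = -1214.40
Solving the 2×2 system: x ≈ -10.7, y ≈ -41.0 km.
Check against JRSC (with the unrounded x, y): √((x + 66.1)²+(y + 31.4)²) = 56.23 ≈ 56.23 km. ✓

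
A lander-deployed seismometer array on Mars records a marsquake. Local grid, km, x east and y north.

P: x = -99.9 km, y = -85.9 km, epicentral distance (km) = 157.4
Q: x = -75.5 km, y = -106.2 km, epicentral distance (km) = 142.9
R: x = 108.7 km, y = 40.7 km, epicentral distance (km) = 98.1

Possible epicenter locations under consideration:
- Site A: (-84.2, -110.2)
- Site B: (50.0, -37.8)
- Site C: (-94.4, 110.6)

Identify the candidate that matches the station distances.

For each candidate, compare |candidate − station| to the reported distance:
Site A: residuals P 128.5, Q 133.3, R 146.8 → max 146.8 km
Site B: residuals P 0.0, Q 0.0, R 0.1 → max 0.1 km
Site C: residuals P 39.2, Q 74.7, R 116.7 → max 116.7 km
Only Site B has all residuals ≈ 0.

Site B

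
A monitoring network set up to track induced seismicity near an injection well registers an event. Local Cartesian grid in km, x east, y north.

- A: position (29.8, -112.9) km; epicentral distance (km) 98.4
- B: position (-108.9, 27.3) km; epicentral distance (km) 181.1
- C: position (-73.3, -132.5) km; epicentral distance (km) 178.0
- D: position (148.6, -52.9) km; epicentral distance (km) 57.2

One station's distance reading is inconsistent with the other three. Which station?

D

Solve using three stations at a time. Using A, B, C (subtract circle equations pairwise → linear system) gives (x, y) ≈ (65.6, -21.2).
Distances from that point to each station vs reported:
  A: calculated 98.5 vs reported 98.4 → residual 0.1 km
  B: calculated 181.1 vs reported 181.1 → residual 0.0 km
  C: calculated 178.1 vs reported 178.0 → residual 0.1 km
  D: calculated 88.8 vs reported 57.2 → residual 31.6 km
A, B, C are mutually consistent (residuals ≈ 0); D is off by 31.6 km.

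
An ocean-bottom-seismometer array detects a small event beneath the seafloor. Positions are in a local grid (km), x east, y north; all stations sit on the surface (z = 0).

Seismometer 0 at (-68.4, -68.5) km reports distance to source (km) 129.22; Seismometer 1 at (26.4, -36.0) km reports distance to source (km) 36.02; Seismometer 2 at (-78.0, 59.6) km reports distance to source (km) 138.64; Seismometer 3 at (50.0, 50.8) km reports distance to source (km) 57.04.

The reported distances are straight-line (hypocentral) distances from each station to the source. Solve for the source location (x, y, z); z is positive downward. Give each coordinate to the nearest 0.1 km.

Each station gives a sphere (x−x_i)² + (y−y_i)² + z² = d_i² (stations at z=0).
Subtracting the Seismometer 0 sphere from Seismometer 1 and Seismometer 2: z² cancels, leaving linear equations in x and y:
189.6 x + 65.0 y = 8022.52
-19.2 x + 256.2 y = -2257.89
Solving: x ≈ 44.199, y ≈ -5.501 km (keep extra digits for the depth step; rounded: 44.2, -5.5).
Then from the Seismometer 0 sphere: z² = 129.22² − (x + 68.4)² − (y + 68.5)² with x = 44.199, y = -5.501, so z ≈ 7.099 ≈ 7.1 km.
Check against Seismometer 3 (with the unrounded solution): distance 57.04 ≈ 57.04 km. ✓

x ≈ 44.2 km, y ≈ -5.5 km, depth ≈ 7.1 km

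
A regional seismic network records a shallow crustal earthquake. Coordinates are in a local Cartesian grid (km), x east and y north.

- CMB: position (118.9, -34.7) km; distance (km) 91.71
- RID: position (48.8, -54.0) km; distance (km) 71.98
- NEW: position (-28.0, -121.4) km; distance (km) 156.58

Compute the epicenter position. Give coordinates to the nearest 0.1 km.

43.7 km east, 17.8 km north

Circle about each station: (x − 118.9)² + (y + 34.7)² = 91.71²; (x − 48.8)² + (y + 54.0)² = 71.98²; (x + 28.0)² + (y + 121.4)² = 156.58².
Subtracting the CMB equation from the RID and NEW equations removes the quadratic terms:
-140.2 x − 38.6 y = -6814.26
-293.8 x − 173.4 y = -15925.91
Solving the 2×2 system: x ≈ 43.7, y ≈ 17.8 km.
Check against CMB (with the unrounded x, y): √((x − 118.9)²+(y + 34.7)²) = 91.71 ≈ 91.71 km. ✓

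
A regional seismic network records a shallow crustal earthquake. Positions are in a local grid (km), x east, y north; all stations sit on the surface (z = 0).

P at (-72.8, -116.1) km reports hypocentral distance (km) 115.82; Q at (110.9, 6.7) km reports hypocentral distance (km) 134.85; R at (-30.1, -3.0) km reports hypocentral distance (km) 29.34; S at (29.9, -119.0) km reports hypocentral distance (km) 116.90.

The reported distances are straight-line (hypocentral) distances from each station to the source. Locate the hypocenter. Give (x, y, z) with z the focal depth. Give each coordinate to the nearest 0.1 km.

Each station gives a sphere (x−x_i)² + (y−y_i)² + z² = d_i² (stations at z=0).
Subtracting the P sphere from Q and R: z² cancels, leaving linear equations in x and y:
367.4 x + 245.6 y = -11205.60
85.4 x + 226.2 y = -5310.60
Solving: x ≈ -19.803, y ≈ -16.001 km (keep extra digits for the depth step; rounded: -19.8, -16.0).
Then from the P sphere: z² = 115.82² − (x + 72.8)² − (y + 116.1)² with x = -19.803, y = -16.001, so z ≈ 24.203 ≈ 24.2 km.

(-19.8, -16.0, 24.2)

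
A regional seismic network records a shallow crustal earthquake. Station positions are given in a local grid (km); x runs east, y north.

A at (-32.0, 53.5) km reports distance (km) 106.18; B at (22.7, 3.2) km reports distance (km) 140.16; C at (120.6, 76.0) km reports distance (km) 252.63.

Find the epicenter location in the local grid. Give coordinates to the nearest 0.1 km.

-116.8 km east, -10.4 km north

Circle about each station: (x + 32.0)² + (y − 53.5)² = 106.18²; (x − 22.7)² + (y − 3.2)² = 140.16²; (x − 120.6)² + (y − 76.0)² = 252.63².
Subtracting the A equation from the B and C equations removes the quadratic terms:
109.4 x − 100.6 y = -11731.35
305.2 x + 45.0 y = -36113.61
Solving the 2×2 system: x ≈ -116.8, y ≈ -10.4 km.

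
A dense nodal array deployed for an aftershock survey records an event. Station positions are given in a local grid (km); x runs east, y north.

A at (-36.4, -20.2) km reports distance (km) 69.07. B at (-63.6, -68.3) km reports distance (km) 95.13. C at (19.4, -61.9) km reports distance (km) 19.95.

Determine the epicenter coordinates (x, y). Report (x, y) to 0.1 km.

Circle about each station: (x + 36.4)² + (y + 20.2)² = 69.07²; (x + 63.6)² + (y + 68.3)² = 95.13²; (x − 19.4)² + (y + 61.9)² = 19.95².
Subtracting the A equation from the B and C equations removes the quadratic terms:
-54.4 x − 96.2 y = 2697.80
111.6 x − 83.4 y = 6847.63
Solving the 2×2 system: x ≈ 28.4, y ≈ -44.1 km.

28.4 km east, -44.1 km north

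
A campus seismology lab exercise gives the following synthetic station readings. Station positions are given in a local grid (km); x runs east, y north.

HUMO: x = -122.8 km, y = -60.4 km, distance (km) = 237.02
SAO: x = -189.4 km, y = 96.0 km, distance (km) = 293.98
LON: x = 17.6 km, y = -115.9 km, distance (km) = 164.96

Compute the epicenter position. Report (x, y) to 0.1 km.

(96.8, 28.8)

Circle about each station: (x + 122.8)² + (y + 60.4)² = 237.02²; (x + 189.4)² + (y − 96.0)² = 293.98²; (x − 17.6)² + (y + 115.9)² = 164.96².
Subtracting pairs of circle equations eliminates x²+y² and gives linear equations (the radical axes):
-133.2 x + 312.8 y = -3885.40
280.8 x − 111.0 y = 23981.25
Solving the 2×2 system: x ≈ 96.8, y ≈ 28.8 km.
Check against HUMO (with the unrounded x, y): √((x + 122.8)²+(y + 60.4)²) = 237.01 ≈ 237.02 km. ✓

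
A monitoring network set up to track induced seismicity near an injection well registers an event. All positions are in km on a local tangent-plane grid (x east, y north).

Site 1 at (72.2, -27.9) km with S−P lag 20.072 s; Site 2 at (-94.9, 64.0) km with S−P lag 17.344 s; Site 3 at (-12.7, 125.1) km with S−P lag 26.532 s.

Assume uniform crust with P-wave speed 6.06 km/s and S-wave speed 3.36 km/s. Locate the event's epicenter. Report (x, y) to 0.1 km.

Distance from S−P lag: d = Δt · v_P v_S / (v_P − v_S) = Δt · (6.06·3.36)/(6.06−3.36) ≈ 7.5413·Δt.
So d_Site 1 = 151.37, d_Site 2 = 130.80, d_Site 3 = 200.09 km.
Circle about each station: (x − 72.2)² + (y + 27.9)² = 151.37²; (x + 94.9)² + (y − 64.0)² = 130.80²; (x + 12.7)² + (y − 125.1)² = 200.09².
Subtracting the Site 1 equation from the Site 2 and Site 3 equations removes the quadratic terms:
-334.2 x + 183.8 y = 12915.00
-169.8 x + 306.0 y = -7303.08
Solving the 2×2 system: x ≈ -74.5, y ≈ -65.2 km.

x ≈ -74.5 km, y ≈ -65.2 km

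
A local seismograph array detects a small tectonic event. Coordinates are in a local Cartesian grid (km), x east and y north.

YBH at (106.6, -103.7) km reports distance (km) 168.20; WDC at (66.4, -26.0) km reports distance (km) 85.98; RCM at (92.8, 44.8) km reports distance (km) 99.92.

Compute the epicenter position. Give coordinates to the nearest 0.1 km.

(-4.6, 22.5)

Circle about each station: (x − 106.6)² + (y + 103.7)² = 168.20²; (x − 66.4)² + (y + 26.0)² = 85.98²; (x − 92.8)² + (y − 44.8)² = 99.92².
Subtracting pairs of circle equations eliminates x²+y² and gives linear equations (the radical axes):
-80.4 x + 155.4 y = 3866.39
-27.6 x + 297.0 y = 6808.86
Solving the 2×2 system: x ≈ -4.6, y ≈ 22.5 km.
Check against YBH (with the unrounded x, y): √((x − 106.6)²+(y + 103.7)²) = 168.20 ≈ 168.20 km. ✓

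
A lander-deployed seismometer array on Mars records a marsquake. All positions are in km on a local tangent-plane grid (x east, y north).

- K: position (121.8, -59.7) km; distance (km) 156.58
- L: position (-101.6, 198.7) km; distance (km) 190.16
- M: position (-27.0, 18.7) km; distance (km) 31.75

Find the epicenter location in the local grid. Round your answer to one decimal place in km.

Circle about each station: (x − 121.8)² + (y + 59.7)² = 156.58²; (x + 101.6)² + (y − 198.7)² = 190.16²; (x + 27.0)² + (y − 18.7)² = 31.75².
Subtracting the K equation from the L and M equations removes the quadratic terms:
-446.8 x + 516.8 y = 19761.39
-297.6 x + 156.8 y = 6188.59
Solving the 2×2 system: x ≈ -1.2, y ≈ 37.2 km.

-1.2 km east, 37.2 km north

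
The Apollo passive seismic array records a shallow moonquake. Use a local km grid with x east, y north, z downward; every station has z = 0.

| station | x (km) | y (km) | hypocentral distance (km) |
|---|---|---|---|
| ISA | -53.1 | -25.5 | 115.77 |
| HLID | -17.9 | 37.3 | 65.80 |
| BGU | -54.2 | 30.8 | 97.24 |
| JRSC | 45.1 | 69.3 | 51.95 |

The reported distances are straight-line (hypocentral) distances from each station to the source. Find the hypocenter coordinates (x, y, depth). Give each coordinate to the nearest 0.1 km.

Each station gives a sphere (x−x_i)² + (y−y_i)² + z² = d_i² (stations at z=0).
Subtracting the ISA sphere from HLID and BGU: z² cancels, leaving linear equations in x and y:
70.4 x + 125.6 y = 7314.89
-2.2 x + 112.6 y = 4363.50
Solving: x ≈ 33.596, y ≈ 39.409 km (keep extra digits for the depth step; rounded: 33.6, 39.4).
Then from the ISA sphere: z² = 115.77² − (x + 53.1)² − (y + 25.5)² with x = 33.596, y = 39.409, so z ≈ 40.906 ≈ 40.9 km.

x ≈ 33.6 km, y ≈ 39.4 km, depth ≈ 40.9 km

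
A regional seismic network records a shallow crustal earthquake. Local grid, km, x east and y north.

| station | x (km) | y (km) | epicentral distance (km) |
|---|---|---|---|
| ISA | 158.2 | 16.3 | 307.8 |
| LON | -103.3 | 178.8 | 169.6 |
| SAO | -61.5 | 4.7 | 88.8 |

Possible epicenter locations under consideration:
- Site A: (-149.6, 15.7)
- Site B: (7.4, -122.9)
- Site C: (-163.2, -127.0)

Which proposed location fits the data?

Site A

For each candidate, compare |candidate − station| to the reported distance:
Site A: residuals ISA 0.0, LON 0.1, SAO 0.0 → max 0.1 km
Site B: residuals ISA 102.6, LON 151.8, SAO 56.2 → max 151.8 km
Site C: residuals ISA 44.1, LON 142.0, SAO 77.6 → max 142.0 km
Only Site A has all residuals ≈ 0.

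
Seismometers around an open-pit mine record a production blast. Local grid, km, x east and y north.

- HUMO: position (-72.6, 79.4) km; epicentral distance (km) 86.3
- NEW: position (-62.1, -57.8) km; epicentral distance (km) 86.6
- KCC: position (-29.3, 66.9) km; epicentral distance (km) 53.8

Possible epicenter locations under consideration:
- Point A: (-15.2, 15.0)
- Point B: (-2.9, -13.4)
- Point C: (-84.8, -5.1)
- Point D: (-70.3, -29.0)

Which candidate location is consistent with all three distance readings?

Point A

For each candidate, compare |candidate − station| to the reported distance:
Point A: residuals HUMO 0.0, NEW 0.0, KCC 0.0 → max 0.0 km
Point B: residuals HUMO 29.8, NEW 12.6, KCC 30.7 → max 30.7 km
Point C: residuals HUMO 0.9, NEW 29.2, KCC 37.1 → max 37.1 km
Point D: residuals HUMO 22.1, NEW 56.7, KCC 50.5 → max 56.7 km
Only Point A has all residuals ≈ 0.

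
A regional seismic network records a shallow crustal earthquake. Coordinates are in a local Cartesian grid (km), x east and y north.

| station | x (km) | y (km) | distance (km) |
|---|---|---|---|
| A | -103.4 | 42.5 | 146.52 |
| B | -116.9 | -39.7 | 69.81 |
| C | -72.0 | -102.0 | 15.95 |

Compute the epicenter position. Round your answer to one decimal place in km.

-87.9 km east, -103.2 km north

Circle about each station: (x + 103.4)² + (y − 42.5)² = 146.52²; (x + 116.9)² + (y + 39.7)² = 69.81²; (x + 72.0)² + (y + 102.0)² = 15.95².
Subtracting pairs of circle equations eliminates x²+y² and gives linear equations (the radical axes):
-27.0 x − 164.4 y = 19338.56
62.8 x − 289.0 y = 24303.90
Solving the 2×2 system: x ≈ -87.9, y ≈ -103.2 km.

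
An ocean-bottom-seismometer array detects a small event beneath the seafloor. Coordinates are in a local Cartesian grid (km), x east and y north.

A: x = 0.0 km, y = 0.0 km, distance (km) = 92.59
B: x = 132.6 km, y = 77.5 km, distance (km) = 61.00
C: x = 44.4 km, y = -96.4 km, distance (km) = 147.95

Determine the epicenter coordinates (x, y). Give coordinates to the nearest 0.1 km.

Circle about each station: x² + y² = 92.59²; (x − 132.6)² + (y − 77.5)² = 61.00²; (x − 44.4)² + (y + 96.4)² = 147.95².
Subtracting pairs of circle equations eliminates x²+y² and gives linear equations (the radical axes):
265.2 x + 155.0 y = 28440.92
88.8 x − 192.8 y = -2051.97
Solving the 2×2 system: x ≈ 79.6, y ≈ 47.3 km.

79.6 km east, 47.3 km north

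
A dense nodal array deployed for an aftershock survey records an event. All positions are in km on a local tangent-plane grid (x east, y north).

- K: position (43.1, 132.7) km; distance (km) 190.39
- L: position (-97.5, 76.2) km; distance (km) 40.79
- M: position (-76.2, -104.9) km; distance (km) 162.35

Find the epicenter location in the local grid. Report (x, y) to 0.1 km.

x ≈ -127.9 km, y ≈ 49.0 km

Circle about each station: (x − 43.1)² + (y − 132.7)² = 190.39²; (x + 97.5)² + (y − 76.2)² = 40.79²; (x + 76.2)² + (y + 104.9)² = 162.35².
Subtracting the K equation from the L and M equations removes the quadratic terms:
-281.2 x − 113.0 y = 30430.32
-238.6 x − 475.2 y = 7234.38
Solving the 2×2 system: x ≈ -127.9, y ≈ 49.0 km.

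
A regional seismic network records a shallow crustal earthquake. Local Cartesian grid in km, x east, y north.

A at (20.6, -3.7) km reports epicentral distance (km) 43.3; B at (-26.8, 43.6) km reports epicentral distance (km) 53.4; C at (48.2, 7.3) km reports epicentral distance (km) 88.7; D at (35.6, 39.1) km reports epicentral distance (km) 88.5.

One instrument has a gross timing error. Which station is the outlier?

Solve using three stations at a time. Using B, C, D (subtract circle equations pairwise → linear system) gives (x, y) ≈ (-39.1, -8.3).
Distances from that point to each station vs reported:
  A: calculated 59.9 vs reported 43.3 → residual 16.6 km
  B: calculated 53.4 vs reported 53.4 → residual 0.0 km
  C: calculated 88.7 vs reported 88.7 → residual 0.0 km
  D: calculated 88.5 vs reported 88.5 → residual 0.0 km
B, C, D are mutually consistent (residuals ≈ 0); A is off by 16.6 km.

A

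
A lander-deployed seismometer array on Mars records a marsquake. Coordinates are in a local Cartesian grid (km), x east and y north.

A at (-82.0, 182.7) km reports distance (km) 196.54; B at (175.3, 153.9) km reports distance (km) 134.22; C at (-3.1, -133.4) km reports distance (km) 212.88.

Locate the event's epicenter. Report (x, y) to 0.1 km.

(75.1, 64.6)

Circle about each station: (x + 82.0)² + (y − 182.7)² = 196.54²; (x − 175.3)² + (y − 153.9)² = 134.22²; (x + 3.1)² + (y + 133.4)² = 212.88².
Subtracting the A equation from the B and C equations removes the quadratic terms:
514.6 x − 57.6 y = 34924.97
157.8 x − 632.2 y = -28988.04
Solving the 2×2 system: x ≈ 75.1, y ≈ 64.6 km.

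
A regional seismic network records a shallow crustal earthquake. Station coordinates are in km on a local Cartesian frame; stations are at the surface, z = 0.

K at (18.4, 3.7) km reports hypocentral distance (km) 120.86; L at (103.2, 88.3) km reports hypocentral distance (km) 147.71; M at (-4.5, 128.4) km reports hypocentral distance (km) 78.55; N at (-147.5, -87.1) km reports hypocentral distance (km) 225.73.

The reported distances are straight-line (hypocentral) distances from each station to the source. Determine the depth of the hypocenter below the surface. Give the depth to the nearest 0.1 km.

z ≈ 65.9 km

Each station gives a sphere (x−x_i)² + (y−y_i)² + z² = d_i² (stations at z=0).
Subtracting the K sphere from L and M: z² cancels, leaving linear equations in x and y:
169.6 x + 169.2 y = 10883.78
-45.8 x + 249.4 y = 24591.60
Solving: x ≈ -28.902, y ≈ 93.295 km (keep extra digits for the depth step; rounded: -28.9, 93.3).
Then from the K sphere: z² = 120.86² − (x − 18.4)² − (y − 3.7)² with x = -28.902, y = 93.295, so z ≈ 65.897 ≈ 65.9 km.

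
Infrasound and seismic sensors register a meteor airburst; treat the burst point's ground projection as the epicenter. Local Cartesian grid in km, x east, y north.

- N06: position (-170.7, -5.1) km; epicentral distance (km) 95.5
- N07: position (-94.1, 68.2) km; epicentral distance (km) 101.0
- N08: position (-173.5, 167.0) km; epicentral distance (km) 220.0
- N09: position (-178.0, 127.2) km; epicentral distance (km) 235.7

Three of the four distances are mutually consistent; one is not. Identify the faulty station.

Solve using three stations at a time. Using N06, N07, N08 (subtract circle equations pairwise → linear system) gives (x, y) ≈ (-79.0, -31.7).
Distances from that point to each station vs reported:
  N06: calculated 95.5 vs reported 95.5 → residual 0.0 km
  N07: calculated 101.0 vs reported 101.0 → residual 0.0 km
  N08: calculated 220.0 vs reported 220.0 → residual 0.0 km
  N09: calculated 187.2 vs reported 235.7 → residual 48.5 km
N06, N07, N08 are mutually consistent (residuals ≈ 0); N09 is off by 48.5 km.

N09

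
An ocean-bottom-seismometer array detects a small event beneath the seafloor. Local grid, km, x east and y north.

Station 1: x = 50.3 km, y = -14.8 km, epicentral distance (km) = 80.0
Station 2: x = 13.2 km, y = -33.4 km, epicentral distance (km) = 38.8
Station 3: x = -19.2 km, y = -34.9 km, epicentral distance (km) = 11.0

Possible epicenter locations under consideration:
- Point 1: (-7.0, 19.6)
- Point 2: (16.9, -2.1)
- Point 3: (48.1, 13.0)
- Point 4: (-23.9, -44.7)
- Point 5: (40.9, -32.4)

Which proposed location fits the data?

For each candidate, compare |candidate − station| to the reported distance:
Point 1: residuals Station 1 13.2, Station 2 17.9, Station 3 44.8 → max 44.8 km
Point 2: residuals Station 1 44.3, Station 2 7.3, Station 3 37.8 → max 44.3 km
Point 3: residuals Station 1 52.1, Station 2 19.3, Station 3 71.6 → max 71.6 km
Point 4: residuals Station 1 0.0, Station 2 0.0, Station 3 0.1 → max 0.1 km
Point 5: residuals Station 1 60.0, Station 2 11.1, Station 3 49.2 → max 60.0 km
Only Point 4 has all residuals ≈ 0.

Point 4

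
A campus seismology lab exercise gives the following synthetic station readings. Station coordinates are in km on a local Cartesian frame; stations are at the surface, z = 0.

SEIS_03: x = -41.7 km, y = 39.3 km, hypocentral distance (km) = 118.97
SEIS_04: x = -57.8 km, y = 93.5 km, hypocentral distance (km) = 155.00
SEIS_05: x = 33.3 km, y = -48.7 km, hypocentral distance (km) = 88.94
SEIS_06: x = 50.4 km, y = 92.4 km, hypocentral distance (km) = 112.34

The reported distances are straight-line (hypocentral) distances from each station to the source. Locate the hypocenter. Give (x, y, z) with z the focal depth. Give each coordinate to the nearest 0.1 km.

Each station gives a sphere (x−x_i)² + (y−y_i)² + z² = d_i² (stations at z=0).
Subtracting the SEIS_03 sphere from SEIS_04 and SEIS_05: z² cancels, leaving linear equations in x and y:
-32.2 x + 108.4 y = -1071.43
150.0 x − 176.0 y = 6440.74
Solving: x ≈ 48.109, y ≈ 4.407 km (keep extra digits for the depth step; rounded: 48.1, 4.4).
Then from the SEIS_03 sphere: z² = 118.97² − (x + 41.7)² − (y − 39.3)² with x = 48.109, y = 4.407, so z ≈ 69.790 ≈ 69.8 km.

(48.1, 4.4, 69.8)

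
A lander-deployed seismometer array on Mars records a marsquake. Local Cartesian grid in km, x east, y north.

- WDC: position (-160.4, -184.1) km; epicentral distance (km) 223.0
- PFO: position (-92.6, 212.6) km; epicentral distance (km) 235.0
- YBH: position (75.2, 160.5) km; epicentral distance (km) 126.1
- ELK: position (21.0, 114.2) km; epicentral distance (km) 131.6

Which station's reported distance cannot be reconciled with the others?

YBH

Solve using three stations at a time. Using WDC, PFO, ELK (subtract circle equations pairwise → linear system) gives (x, y) ≈ (-19.9, -10.9).
Distances from that point to each station vs reported:
  WDC: calculated 223.0 vs reported 223.0 → residual 0.0 km
  PFO: calculated 235.0 vs reported 235.0 → residual 0.0 km
  YBH: calculated 196.0 vs reported 126.1 → residual 69.9 km
  ELK: calculated 131.6 vs reported 131.6 → residual 0.0 km
WDC, PFO, ELK are mutually consistent (residuals ≈ 0); YBH is off by 69.9 km.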